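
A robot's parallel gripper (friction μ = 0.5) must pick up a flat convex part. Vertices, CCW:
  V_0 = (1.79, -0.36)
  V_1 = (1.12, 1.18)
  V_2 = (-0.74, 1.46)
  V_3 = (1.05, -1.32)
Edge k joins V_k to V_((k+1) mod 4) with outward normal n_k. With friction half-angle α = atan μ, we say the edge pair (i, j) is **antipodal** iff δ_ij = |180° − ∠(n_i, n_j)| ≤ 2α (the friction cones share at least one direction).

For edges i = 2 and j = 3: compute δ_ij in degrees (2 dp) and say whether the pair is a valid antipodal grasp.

α = atan 0.5 = 26.57°;  2α = 53.13°
edge 2: e_2 = (+1.79, -2.78);  n_2 = (-0.8408, -0.5414)
edge 3: e_3 = (+0.74, +0.96);  n_3 = (+0.7920, -0.6105)
∠(n_2, n_3) = 109.60°
δ = |180° − 109.60°| = 70.40°
70.40° > 2α = 53.13°  →  invalid

δ = 70.40°, invalid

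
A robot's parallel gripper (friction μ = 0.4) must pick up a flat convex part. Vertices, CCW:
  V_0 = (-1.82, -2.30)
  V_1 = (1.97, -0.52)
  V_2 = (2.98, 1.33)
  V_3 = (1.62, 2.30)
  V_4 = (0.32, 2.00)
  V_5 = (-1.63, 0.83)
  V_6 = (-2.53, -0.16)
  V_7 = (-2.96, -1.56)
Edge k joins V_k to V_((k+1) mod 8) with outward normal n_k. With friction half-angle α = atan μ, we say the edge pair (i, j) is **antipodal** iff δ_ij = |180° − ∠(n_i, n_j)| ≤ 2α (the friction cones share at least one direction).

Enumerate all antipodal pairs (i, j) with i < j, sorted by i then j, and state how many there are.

α = atan 0.4 = 21.80°;  2α = 43.60°
n_0 = (+0.4251, -0.9051)
n_1 = (+0.8777, -0.4792)
n_2 = (+0.5807, +0.8141)
n_3 = (-0.2249, +0.9744)
n_4 = (-0.5145, +0.8575)
n_5 = (-0.7399, +0.6727)
n_6 = (-0.9559, +0.2936)
n_7 = (-0.5445, -0.8388)
  (0,1): δ = 143.79°  ·
  (0,2): δ = 60.66°  ·
  (0,3): δ = 12.16°  ✓
  (0,4): δ = 5.81°  ✓
  (0,5): δ = 22.57°  ✓
  (0,6): δ = 47.77°  ·
  (0,7): δ = 121.85°  ·
  (1,2): δ = 96.87°  ·
  (1,3): δ = 48.37°  ·
  (1,4): δ = 30.40°  ✓
  (1,5): δ = 13.64°  ✓
  (1,6): δ = 11.56°  ✓
  (1,7): δ = 85.64°  ·
  (2,3): δ = 131.51°  ·
  (2,4): δ = 113.54°  ·
  (2,5): δ = 96.78°  ·
  (2,6): δ = 71.58°  ·
  (2,7): δ = 2.51°  ✓
  (3,4): δ = 162.03°  ·
  (3,5): δ = 145.27°  ·
  (3,6): δ = 120.07°  ·
  (3,7): δ = 45.98°  ·
  (4,5): δ = 163.24°  ·
  (4,6): δ = 138.04°  ·
  (4,7): δ = 63.95°  ·
  (5,6): δ = 154.80°  ·
  (5,7): δ = 80.71°  ·
  (6,7): δ = 105.91°  ·
antipodal pairs: 7

count = 7; pairs: (0,3), (0,4), (0,5), (1,4), (1,5), (1,6), (2,7)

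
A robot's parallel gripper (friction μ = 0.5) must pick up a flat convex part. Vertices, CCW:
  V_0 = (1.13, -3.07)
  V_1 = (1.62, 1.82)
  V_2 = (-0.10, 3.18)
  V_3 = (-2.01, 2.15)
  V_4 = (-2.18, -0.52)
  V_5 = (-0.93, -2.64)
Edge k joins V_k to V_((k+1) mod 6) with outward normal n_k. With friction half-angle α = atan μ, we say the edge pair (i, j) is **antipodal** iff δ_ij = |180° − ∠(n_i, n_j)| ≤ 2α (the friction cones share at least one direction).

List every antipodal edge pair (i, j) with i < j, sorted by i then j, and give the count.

α = atan 0.5 = 26.57°;  2α = 53.13°
n_0 = (+0.9950, -0.0997)
n_1 = (+0.6202, +0.7844)
n_2 = (-0.4746, +0.8802)
n_3 = (-0.9980, +0.0635)
n_4 = (-0.8614, -0.5079)
n_5 = (-0.2043, -0.9789)
  (0,1): δ = 122.61°  ·
  (0,2): δ = 55.94°  ·
  (0,3): δ = 2.08°  ✓
  (0,4): δ = 36.25°  ✓
  (0,5): δ = 83.93°  ·
  (1,2): δ = 113.33°  ·
  (1,3): δ = 55.31°  ·
  (1,4): δ = 21.14°  ✓
  (1,5): δ = 26.54°  ✓
  (2,3): δ = 121.98°  ·
  (2,4): δ = 87.81°  ·
  (2,5): δ = 40.13°  ✓
  (3,4): δ = 145.83°  ·
  (3,5): δ = 98.15°  ·
  (4,5): δ = 132.32°  ·
antipodal pairs: 5

count = 5; pairs: (0,3), (0,4), (1,4), (1,5), (2,5)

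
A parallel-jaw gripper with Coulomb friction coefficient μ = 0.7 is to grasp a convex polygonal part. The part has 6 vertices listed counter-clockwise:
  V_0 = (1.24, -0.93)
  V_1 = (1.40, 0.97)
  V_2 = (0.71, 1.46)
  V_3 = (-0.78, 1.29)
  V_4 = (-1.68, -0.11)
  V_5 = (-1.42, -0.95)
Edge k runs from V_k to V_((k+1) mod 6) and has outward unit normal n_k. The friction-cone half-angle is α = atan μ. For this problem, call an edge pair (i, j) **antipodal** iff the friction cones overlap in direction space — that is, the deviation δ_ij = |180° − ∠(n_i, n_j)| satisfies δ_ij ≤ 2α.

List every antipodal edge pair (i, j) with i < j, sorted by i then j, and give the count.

α = atan 0.7 = 34.99°;  2α = 69.98°
n_0 = (+0.9965, -0.0839)
n_1 = (+0.5790, +0.8153)
n_2 = (-0.1134, +0.9936)
n_3 = (-0.8412, +0.5408)
n_4 = (-0.9553, -0.2957)
n_5 = (+0.0075, -1.0000)
  (0,1): δ = 120.57°  ·
  (0,2): δ = 78.68°  ·
  (0,3): δ = 27.92°  ✓
  (0,4): δ = 22.01°  ✓
  (0,5): δ = 95.24°  ·
  (1,2): δ = 138.11°  ·
  (1,3): δ = 87.35°  ·
  (1,4): δ = 37.42°  ✓
  (1,5): δ = 35.81°  ✓
  (2,3): δ = 129.24°  ·
  (2,4): δ = 79.31°  ·
  (2,5): δ = 6.08°  ✓
  (3,4): δ = 130.07°  ·
  (3,5): δ = 56.83°  ✓
  (4,5): δ = 106.77°  ·
antipodal pairs: 6

count = 6; pairs: (0,3), (0,4), (1,4), (1,5), (2,5), (3,5)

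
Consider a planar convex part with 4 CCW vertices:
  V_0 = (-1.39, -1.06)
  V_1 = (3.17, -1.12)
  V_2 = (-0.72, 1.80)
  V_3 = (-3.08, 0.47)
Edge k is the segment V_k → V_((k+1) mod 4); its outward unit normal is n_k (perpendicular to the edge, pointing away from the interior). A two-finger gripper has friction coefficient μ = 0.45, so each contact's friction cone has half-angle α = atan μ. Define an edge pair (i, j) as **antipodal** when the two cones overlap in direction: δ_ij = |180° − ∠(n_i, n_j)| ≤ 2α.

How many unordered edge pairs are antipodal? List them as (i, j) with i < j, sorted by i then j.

α = atan 0.45 = 24.23°;  2α = 48.46°
n_0 = (-0.0132, -0.9999)
n_1 = (+0.6003, +0.7998)
n_2 = (-0.4910, +0.8712)
n_3 = (-0.6711, -0.7413)
  (0,1): δ = 36.14°  ✓
  (0,2): δ = 30.16°  ✓
  (0,3): δ = 138.60°  ·
  (1,2): δ = 113.70°  ·
  (1,3): δ = 5.26°  ✓
  (2,3): δ = 71.56°  ·
antipodal pairs: 3

count = 3; pairs: (0,1), (0,2), (1,3)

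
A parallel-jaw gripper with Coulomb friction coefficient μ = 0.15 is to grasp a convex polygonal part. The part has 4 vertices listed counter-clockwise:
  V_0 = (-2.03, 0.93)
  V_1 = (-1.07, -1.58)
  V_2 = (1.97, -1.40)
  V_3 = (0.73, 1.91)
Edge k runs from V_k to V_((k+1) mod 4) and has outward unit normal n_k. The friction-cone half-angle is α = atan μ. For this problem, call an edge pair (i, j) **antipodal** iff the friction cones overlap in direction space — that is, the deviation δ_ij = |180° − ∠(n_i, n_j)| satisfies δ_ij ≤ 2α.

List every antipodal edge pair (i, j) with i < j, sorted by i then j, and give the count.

α = atan 0.15 = 8.53°;  2α = 17.06°
n_0 = (-0.9340, -0.3572)
n_1 = (+0.0591, -0.9983)
n_2 = (+0.9364, +0.3508)
n_3 = (-0.3346, +0.9424)
  (0,1): δ = 107.54°  ·
  (0,2): δ = 0.39°  ✓
  (0,3): δ = 88.62°  ·
  (1,2): δ = 72.85°  ·
  (1,3): δ = 16.16°  ✓
  (2,3): δ = 90.99°  ·
antipodal pairs: 2

count = 2; pairs: (0,2), (1,3)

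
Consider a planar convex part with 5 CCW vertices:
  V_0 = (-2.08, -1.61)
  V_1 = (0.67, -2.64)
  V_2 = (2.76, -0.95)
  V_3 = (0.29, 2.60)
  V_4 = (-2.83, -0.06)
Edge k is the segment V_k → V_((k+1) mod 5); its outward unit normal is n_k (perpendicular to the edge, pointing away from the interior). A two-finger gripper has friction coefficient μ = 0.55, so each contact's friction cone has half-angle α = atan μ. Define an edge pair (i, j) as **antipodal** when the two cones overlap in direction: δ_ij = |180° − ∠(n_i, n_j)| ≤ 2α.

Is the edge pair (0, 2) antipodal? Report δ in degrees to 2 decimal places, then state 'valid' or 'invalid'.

δ = 34.64°, valid

α = atan 0.55 = 28.81°;  2α = 57.62°
edge 0: e_0 = (+2.75, -1.03);  n_0 = (-0.3508, -0.9365)
edge 2: e_2 = (-2.47, +3.55);  n_2 = (+0.8209, +0.5711)
∠(n_0, n_2) = 145.36°
δ = |180° − 145.36°| = 34.64°
34.64° ≤ 2α = 57.62°  →  valid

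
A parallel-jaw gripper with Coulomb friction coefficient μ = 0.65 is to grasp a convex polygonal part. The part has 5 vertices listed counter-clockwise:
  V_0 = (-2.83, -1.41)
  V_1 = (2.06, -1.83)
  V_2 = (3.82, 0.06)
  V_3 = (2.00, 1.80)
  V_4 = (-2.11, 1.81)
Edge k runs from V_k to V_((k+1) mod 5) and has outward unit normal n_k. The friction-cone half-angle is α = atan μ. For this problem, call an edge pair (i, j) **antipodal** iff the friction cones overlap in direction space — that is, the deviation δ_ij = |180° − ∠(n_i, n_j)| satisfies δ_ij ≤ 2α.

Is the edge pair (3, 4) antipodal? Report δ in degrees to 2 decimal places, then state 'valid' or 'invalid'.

δ = 102.46°, invalid

α = atan 0.65 = 33.02°;  2α = 66.05°
edge 3: e_3 = (-4.11, +0.01);  n_3 = (+0.0024, +1.0000)
edge 4: e_4 = (-0.72, -3.22);  n_4 = (-0.9759, +0.2182)
∠(n_3, n_4) = 77.54°
δ = |180° − 77.54°| = 102.46°
102.46° > 2α = 66.05°  →  invalid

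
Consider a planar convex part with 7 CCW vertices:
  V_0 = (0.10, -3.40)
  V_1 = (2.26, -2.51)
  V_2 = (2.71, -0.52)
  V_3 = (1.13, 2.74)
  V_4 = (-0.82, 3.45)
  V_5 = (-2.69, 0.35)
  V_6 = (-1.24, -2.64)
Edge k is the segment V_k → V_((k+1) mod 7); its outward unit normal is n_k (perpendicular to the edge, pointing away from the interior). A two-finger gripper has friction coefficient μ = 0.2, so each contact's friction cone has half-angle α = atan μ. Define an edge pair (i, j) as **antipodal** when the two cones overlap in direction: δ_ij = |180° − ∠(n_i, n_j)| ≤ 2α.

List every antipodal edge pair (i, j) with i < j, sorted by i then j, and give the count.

α = atan 0.2 = 11.31°;  2α = 22.62°
n_0 = (+0.3810, -0.9246)
n_1 = (+0.9754, -0.2206)
n_2 = (+0.8999, +0.4361)
n_3 = (+0.3421, +0.9397)
n_4 = (-0.8563, +0.5165)
n_5 = (-0.8998, -0.4363)
n_6 = (-0.4933, -0.8698)
  (0,1): δ = 125.14°  ·
  (0,2): δ = 86.54°  ·
  (0,3): δ = 42.40°  ·
  (0,4): δ = 36.51°  ·
  (0,5): δ = 93.48°  ·
  (0,6): δ = 128.05°  ·
  (1,2): δ = 141.40°  ·
  (1,3): δ = 97.26°  ·
  (1,4): δ = 18.36°  ✓
  (1,5): δ = 38.61°  ·
  (1,6): δ = 73.18°  ·
  (2,3): δ = 135.86°  ·
  (2,4): δ = 56.96°  ·
  (2,5): δ = 0.01°  ✓
  (2,6): δ = 34.58°  ·
  (3,4): δ = 101.09°  ·
  (3,5): δ = 44.12°  ·
  (3,6): δ = 9.55°  ✓
  (4,5): δ = 123.03°  ·
  (4,6): δ = 88.46°  ·
  (5,6): δ = 145.43°  ·
antipodal pairs: 3

count = 3; pairs: (1,4), (2,5), (3,6)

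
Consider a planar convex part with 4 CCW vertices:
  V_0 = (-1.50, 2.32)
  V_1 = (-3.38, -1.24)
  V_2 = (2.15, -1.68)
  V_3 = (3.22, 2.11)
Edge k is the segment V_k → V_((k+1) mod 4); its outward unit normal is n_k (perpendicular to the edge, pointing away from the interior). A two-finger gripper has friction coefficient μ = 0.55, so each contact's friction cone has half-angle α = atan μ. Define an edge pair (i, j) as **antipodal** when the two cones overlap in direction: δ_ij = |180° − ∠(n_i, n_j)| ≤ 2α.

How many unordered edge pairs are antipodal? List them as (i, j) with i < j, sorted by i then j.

α = atan 0.55 = 28.81°;  2α = 57.62°
n_0 = (-0.8843, +0.4670)
n_1 = (-0.0793, -0.9968)
n_2 = (+0.9624, -0.2717)
n_3 = (+0.0444, +0.9990)
  (0,1): δ = 66.71°  ·
  (0,2): δ = 12.07°  ✓
  (0,3): δ = 115.29°  ·
  (1,2): δ = 101.22°  ·
  (1,3): δ = 2.00°  ✓
  (2,3): δ = 76.78°  ·
antipodal pairs: 2

count = 2; pairs: (0,2), (1,3)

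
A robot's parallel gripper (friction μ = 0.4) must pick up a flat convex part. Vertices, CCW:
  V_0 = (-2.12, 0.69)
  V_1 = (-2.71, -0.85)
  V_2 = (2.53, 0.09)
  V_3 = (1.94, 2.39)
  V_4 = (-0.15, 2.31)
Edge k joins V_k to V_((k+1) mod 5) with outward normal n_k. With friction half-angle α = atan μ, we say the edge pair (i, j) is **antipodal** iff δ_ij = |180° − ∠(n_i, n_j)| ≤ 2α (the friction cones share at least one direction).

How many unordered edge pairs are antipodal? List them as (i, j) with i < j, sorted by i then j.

count = 3; pairs: (0,2), (1,3), (1,4)

α = atan 0.4 = 21.80°;  2α = 43.60°
n_0 = (-0.9338, +0.3578)
n_1 = (+0.1766, -0.9843)
n_2 = (+0.9686, +0.2485)
n_3 = (-0.0382, +0.9993)
n_4 = (-0.6352, +0.7724)
  (0,1): δ = 58.87°  ·
  (0,2): δ = 35.35°  ✓
  (0,3): δ = 113.15°  ·
  (0,4): δ = 150.39°  ·
  (1,2): δ = 85.78°  ·
  (1,3): δ = 7.98°  ✓
  (1,4): δ = 29.26°  ✓
  (2,3): δ = 102.20°  ·
  (2,4): δ = 64.96°  ·
  (3,4): δ = 142.76°  ·
antipodal pairs: 3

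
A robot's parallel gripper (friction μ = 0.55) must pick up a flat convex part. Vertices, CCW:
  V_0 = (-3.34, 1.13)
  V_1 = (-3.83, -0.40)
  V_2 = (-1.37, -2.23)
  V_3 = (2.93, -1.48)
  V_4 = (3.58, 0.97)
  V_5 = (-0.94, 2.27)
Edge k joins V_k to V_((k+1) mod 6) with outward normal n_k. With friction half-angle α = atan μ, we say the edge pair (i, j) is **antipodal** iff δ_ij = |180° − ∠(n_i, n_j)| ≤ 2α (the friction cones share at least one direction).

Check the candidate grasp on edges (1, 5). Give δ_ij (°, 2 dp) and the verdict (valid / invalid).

δ = 62.05°, invalid

α = atan 0.55 = 28.81°;  2α = 57.62°
edge 1: e_1 = (+2.46, -1.83);  n_1 = (-0.5969, -0.8023)
edge 5: e_5 = (-2.40, -1.14);  n_5 = (-0.4291, +0.9033)
∠(n_1, n_5) = 117.95°
δ = |180° − 117.95°| = 62.05°
62.05° > 2α = 57.62°  →  invalid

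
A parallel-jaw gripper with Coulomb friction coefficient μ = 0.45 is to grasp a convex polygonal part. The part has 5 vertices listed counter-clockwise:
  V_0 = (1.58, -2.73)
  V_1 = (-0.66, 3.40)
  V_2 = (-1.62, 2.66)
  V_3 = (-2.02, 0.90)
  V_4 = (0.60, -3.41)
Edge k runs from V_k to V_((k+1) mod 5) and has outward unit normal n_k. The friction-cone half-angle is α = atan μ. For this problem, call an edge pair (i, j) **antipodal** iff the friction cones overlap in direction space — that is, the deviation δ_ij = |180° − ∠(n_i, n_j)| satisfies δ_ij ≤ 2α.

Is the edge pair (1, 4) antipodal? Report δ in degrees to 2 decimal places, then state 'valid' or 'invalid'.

α = atan 0.45 = 24.23°;  2α = 48.46°
edge 1: e_1 = (-0.96, -0.74);  n_1 = (-0.6105, +0.7920)
edge 4: e_4 = (+0.98, +0.68);  n_4 = (+0.5701, -0.8216)
∠(n_1, n_4) = 177.13°
δ = |180° − 177.13°| = 2.87°
2.87° ≤ 2α = 48.46°  →  valid

δ = 2.87°, valid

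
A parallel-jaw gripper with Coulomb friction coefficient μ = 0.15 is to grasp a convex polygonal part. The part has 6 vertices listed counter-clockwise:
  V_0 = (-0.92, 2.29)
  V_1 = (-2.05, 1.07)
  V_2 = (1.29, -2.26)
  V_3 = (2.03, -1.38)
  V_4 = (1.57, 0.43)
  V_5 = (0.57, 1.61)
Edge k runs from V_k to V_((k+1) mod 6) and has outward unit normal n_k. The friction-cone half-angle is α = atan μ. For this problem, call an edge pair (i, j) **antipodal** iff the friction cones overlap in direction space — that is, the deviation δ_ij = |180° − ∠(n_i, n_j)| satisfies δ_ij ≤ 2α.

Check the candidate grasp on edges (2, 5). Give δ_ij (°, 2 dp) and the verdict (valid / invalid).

α = atan 0.15 = 8.53°;  2α = 17.06°
edge 2: e_2 = (+0.74, +0.88);  n_2 = (+0.7654, -0.6436)
edge 5: e_5 = (-1.49, +0.68);  n_5 = (+0.4152, +0.9097)
∠(n_2, n_5) = 105.53°
δ = |180° − 105.53°| = 74.47°
74.47° > 2α = 17.06°  →  invalid

δ = 74.47°, invalid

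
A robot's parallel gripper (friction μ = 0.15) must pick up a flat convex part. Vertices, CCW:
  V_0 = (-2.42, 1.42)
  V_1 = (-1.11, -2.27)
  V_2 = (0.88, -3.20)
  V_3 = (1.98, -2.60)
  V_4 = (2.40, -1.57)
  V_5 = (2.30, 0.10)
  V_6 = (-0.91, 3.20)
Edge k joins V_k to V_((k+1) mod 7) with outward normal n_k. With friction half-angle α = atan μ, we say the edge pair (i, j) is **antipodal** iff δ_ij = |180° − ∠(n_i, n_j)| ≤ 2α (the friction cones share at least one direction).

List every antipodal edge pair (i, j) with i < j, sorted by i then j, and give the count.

count = 1; pairs: (0,4)

α = atan 0.15 = 8.53°;  2α = 17.06°
n_0 = (-0.9424, -0.3346)
n_1 = (-0.4234, -0.9060)
n_2 = (+0.4789, -0.8779)
n_3 = (+0.9260, -0.3776)
n_4 = (+0.9982, +0.0598)
n_5 = (+0.6947, +0.7193)
n_6 = (-0.7626, +0.6469)
  (0,1): δ = 134.59°  ·
  (0,2): δ = 80.94°  ·
  (0,3): δ = 41.73°  ·
  (0,4): δ = 16.12°  ✓
  (0,5): δ = 26.45°  ·
  (0,6): δ = 120.15°  ·
  (1,2): δ = 126.34°  ·
  (1,3): δ = 87.14°  ·
  (1,4): δ = 61.52°  ·
  (1,5): δ = 18.95°  ·
  (1,6): δ = 74.74°  ·
  (2,3): δ = 140.79°  ·
  (2,4): δ = 115.18°  ·
  (2,5): δ = 72.61°  ·
  (2,6): δ = 21.08°  ·
  (3,4): δ = 154.39°  ·
  (3,5): δ = 111.82°  ·
  (3,6): δ = 18.12°  ·
  (4,5): δ = 137.43°  ·
  (4,6): δ = 43.74°  ·
  (5,6): δ = 86.31°  ·
antipodal pairs: 1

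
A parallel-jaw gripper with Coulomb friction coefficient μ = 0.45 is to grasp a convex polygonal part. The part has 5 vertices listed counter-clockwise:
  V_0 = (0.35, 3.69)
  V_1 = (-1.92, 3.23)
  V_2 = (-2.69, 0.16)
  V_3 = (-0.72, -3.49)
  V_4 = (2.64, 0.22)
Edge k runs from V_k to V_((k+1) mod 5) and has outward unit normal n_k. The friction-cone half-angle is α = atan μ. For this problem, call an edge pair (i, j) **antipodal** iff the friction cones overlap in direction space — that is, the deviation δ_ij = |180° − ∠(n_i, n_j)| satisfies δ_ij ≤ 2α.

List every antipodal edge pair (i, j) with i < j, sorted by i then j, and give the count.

α = atan 0.45 = 24.23°;  2α = 48.46°
n_0 = (-0.1986, +0.9801)
n_1 = (-0.9700, +0.2433)
n_2 = (-0.8800, -0.4750)
n_3 = (+0.7412, -0.6713)
n_4 = (+0.8346, +0.5508)
  (0,1): δ = 115.54°  ·
  (0,2): δ = 73.10°  ·
  (0,3): δ = 36.38°  ✓
  (0,4): δ = 111.97°  ·
  (1,2): δ = 137.56°  ·
  (1,3): δ = 28.09°  ✓
  (1,4): δ = 47.50°  ✓
  (2,3): δ = 70.52°  ·
  (2,4): δ = 5.07°  ✓
  (3,4): δ = 104.41°  ·
antipodal pairs: 4

count = 4; pairs: (0,3), (1,3), (1,4), (2,4)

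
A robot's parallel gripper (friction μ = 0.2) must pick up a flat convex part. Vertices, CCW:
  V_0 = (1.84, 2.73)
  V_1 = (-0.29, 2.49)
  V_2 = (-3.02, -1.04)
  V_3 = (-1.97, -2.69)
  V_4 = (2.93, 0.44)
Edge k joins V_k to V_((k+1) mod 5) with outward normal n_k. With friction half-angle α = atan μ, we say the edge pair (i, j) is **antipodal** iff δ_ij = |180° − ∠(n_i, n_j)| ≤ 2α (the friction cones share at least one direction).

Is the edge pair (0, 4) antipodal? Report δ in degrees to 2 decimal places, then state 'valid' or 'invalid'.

δ = 109.02°, invalid

α = atan 0.2 = 11.31°;  2α = 22.62°
edge 0: e_0 = (-2.13, -0.24);  n_0 = (-0.1120, +0.9937)
edge 4: e_4 = (-1.09, +2.29);  n_4 = (+0.9029, +0.4298)
∠(n_0, n_4) = 70.98°
δ = |180° − 70.98°| = 109.02°
109.02° > 2α = 22.62°  →  invalid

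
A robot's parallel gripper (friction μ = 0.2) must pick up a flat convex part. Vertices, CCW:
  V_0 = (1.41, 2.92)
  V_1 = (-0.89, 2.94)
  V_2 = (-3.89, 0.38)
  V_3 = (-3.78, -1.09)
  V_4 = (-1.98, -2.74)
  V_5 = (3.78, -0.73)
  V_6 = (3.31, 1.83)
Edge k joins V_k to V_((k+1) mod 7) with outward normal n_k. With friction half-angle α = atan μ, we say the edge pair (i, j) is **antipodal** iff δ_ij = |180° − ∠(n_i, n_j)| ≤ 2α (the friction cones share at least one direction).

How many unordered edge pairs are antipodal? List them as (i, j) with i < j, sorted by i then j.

count = 4; pairs: (0,4), (1,4), (2,5), (3,6)

α = atan 0.2 = 11.31°;  2α = 22.62°
n_0 = (+0.0087, +1.0000)
n_1 = (-0.6491, +0.7607)
n_2 = (-0.9972, -0.0746)
n_3 = (-0.6757, -0.7372)
n_4 = (+0.3295, -0.9442)
n_5 = (+0.9836, +0.1806)
n_6 = (+0.4976, +0.8674)
  (0,1): δ = 139.03°  ·
  (0,2): δ = 85.22°  ·
  (0,3): δ = 42.01°  ·
  (0,4): δ = 19.74°  ✓
  (0,5): δ = 100.90°  ·
  (0,6): δ = 150.66°  ·
  (1,2): δ = 126.20°  ·
  (1,3): δ = 82.99°  ·
  (1,4): δ = 21.24°  ✓
  (1,5): δ = 59.93°  ·
  (1,6): δ = 109.68°  ·
  (2,3): δ = 136.79°  ·
  (2,4): δ = 75.04°  ·
  (2,5): δ = 6.12°  ✓
  (2,6): δ = 55.88°  ·
  (3,4): δ = 118.25°  ·
  (3,5): δ = 37.09°  ·
  (3,6): δ = 12.67°  ✓
  (4,5): δ = 98.83°  ·
  (4,6): δ = 49.08°  ·
  (5,6): δ = 130.25°  ·
antipodal pairs: 4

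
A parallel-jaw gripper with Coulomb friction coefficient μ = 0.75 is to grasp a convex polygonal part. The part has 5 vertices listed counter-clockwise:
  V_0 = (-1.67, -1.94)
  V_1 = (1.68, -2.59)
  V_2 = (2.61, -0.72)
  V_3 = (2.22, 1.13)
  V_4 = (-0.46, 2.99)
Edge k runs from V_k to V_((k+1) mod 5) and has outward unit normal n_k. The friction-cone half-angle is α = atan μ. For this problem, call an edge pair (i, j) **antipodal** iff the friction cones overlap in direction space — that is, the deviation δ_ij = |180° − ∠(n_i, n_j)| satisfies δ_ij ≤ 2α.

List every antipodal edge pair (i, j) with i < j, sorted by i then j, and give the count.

α = atan 0.75 = 36.87°;  2α = 73.74°
n_0 = (-0.1905, -0.9817)
n_1 = (+0.8954, -0.4453)
n_2 = (+0.9785, +0.2063)
n_3 = (+0.5702, +0.8215)
n_4 = (-0.9712, +0.2384)
  (0,1): δ = 105.46°  ·
  (0,2): δ = 67.12°  ✓
  (0,3): δ = 23.78°  ✓
  (0,4): δ = 87.19°  ·
  (1,2): δ = 141.65°  ·
  (1,3): δ = 98.32°  ·
  (1,4): δ = 12.65°  ✓
  (2,3): δ = 136.67°  ·
  (2,4): δ = 25.69°  ✓
  (3,4): δ = 69.03°  ✓
antipodal pairs: 5

count = 5; pairs: (0,2), (0,3), (1,4), (2,4), (3,4)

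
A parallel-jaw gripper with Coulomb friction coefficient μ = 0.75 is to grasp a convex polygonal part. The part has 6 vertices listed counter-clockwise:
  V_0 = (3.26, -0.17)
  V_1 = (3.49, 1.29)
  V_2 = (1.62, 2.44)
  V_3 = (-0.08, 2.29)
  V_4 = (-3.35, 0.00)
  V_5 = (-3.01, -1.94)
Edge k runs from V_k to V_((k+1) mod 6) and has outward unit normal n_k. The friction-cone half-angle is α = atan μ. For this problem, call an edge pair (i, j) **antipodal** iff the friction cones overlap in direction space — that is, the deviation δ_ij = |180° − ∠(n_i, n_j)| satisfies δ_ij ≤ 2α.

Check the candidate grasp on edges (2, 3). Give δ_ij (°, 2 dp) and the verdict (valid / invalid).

α = atan 0.75 = 36.87°;  2α = 73.74°
edge 2: e_2 = (-1.70, -0.15);  n_2 = (-0.0879, +0.9961)
edge 3: e_3 = (-3.27, -2.29);  n_3 = (-0.5736, +0.8191)
∠(n_2, n_3) = 29.96°
δ = |180° − 29.96°| = 150.04°
150.04° > 2α = 73.74°  →  invalid

δ = 150.04°, invalid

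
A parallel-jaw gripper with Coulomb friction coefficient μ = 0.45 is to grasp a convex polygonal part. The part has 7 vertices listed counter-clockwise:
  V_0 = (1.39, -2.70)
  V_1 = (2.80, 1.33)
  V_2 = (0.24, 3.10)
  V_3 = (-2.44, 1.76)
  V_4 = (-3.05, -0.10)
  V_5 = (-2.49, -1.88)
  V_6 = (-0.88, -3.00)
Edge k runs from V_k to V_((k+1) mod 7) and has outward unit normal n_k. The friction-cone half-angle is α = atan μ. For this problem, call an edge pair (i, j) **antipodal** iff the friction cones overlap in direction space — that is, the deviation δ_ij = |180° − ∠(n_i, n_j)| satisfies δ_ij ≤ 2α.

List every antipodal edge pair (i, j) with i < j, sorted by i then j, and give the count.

α = atan 0.45 = 24.23°;  2α = 48.46°
n_0 = (+0.9439, -0.3302)
n_1 = (+0.5687, +0.8225)
n_2 = (-0.4472, +0.8944)
n_3 = (-0.9502, +0.3116)
n_4 = (-0.9539, -0.3001)
n_5 = (-0.5711, -0.8209)
n_6 = (+0.1310, -0.9914)
  (0,1): δ = 105.38°  ·
  (0,2): δ = 44.15°  ✓
  (0,3): δ = 1.13°  ✓
  (0,4): δ = 36.75°  ✓
  (0,5): δ = 74.46°  ·
  (0,6): δ = 116.81°  ·
  (1,2): δ = 118.77°  ·
  (1,3): δ = 73.50°  ·
  (1,4): δ = 37.88°  ✓
  (1,5): δ = 0.16°  ✓
  (1,6): δ = 42.19°  ✓
  (2,3): δ = 134.72°  ·
  (2,4): δ = 99.10°  ·
  (2,5): δ = 61.39°  ·
  (2,6): δ = 19.04°  ✓
  (3,4): δ = 144.38°  ·
  (3,5): δ = 106.67°  ·
  (3,6): δ = 64.31°  ·
  (4,5): δ = 142.29°  ·
  (4,6): δ = 99.94°  ·
  (5,6): δ = 137.65°  ·
antipodal pairs: 7

count = 7; pairs: (0,2), (0,3), (0,4), (1,4), (1,5), (1,6), (2,6)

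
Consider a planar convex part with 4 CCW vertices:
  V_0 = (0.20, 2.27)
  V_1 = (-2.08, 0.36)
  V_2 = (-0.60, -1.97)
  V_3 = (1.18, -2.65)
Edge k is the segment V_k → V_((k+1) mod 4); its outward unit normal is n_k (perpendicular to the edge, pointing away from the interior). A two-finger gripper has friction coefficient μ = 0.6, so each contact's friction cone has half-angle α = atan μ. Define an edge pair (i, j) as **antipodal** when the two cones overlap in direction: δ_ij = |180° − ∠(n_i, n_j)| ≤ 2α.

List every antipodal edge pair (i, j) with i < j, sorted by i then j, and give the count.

α = atan 0.6 = 30.96°;  2α = 61.93°
n_0 = (-0.6422, +0.7666)
n_1 = (-0.8441, -0.5362)
n_2 = (-0.3569, -0.9342)
n_3 = (+0.9807, +0.1953)
  (0,1): δ = 97.53°  ·
  (0,2): δ = 60.86°  ✓
  (0,3): δ = 61.31°  ✓
  (1,2): δ = 143.33°  ·
  (1,3): δ = 21.16°  ✓
  (2,3): δ = 57.83°  ✓
antipodal pairs: 4

count = 4; pairs: (0,2), (0,3), (1,3), (2,3)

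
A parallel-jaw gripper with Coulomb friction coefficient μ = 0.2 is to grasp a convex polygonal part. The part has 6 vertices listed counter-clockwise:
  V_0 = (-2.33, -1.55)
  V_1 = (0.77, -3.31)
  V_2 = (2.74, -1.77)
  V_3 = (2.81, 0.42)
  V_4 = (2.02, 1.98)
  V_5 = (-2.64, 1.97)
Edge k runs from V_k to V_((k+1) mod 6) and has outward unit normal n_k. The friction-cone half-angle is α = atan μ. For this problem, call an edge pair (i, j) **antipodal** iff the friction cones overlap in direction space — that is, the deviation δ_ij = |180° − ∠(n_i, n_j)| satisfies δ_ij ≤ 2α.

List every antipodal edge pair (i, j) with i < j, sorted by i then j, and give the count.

count = 2; pairs: (2,5), (3,5)

α = atan 0.2 = 11.31°;  2α = 22.62°
n_0 = (-0.4937, -0.8696)
n_1 = (+0.6159, -0.7878)
n_2 = (+0.9995, -0.0319)
n_3 = (+0.8921, +0.4518)
n_4 = (-0.0021, +1.0000)
n_5 = (-0.9961, -0.0877)
  (0,1): δ = 112.40°  ·
  (0,2): δ = 62.25°  ·
  (0,3): δ = 33.56°  ·
  (0,4): δ = 29.71°  ·
  (0,5): δ = 124.62°  ·
  (1,2): δ = 129.85°  ·
  (1,3): δ = 101.16°  ·
  (1,4): δ = 37.89°  ·
  (1,5): δ = 57.02°  ·
  (2,3): δ = 151.31°  ·
  (2,4): δ = 88.05°  ·
  (2,5): δ = 6.86°  ✓
  (3,4): δ = 116.74°  ·
  (3,5): δ = 21.83°  ✓
  (4,5): δ = 85.09°  ·
antipodal pairs: 2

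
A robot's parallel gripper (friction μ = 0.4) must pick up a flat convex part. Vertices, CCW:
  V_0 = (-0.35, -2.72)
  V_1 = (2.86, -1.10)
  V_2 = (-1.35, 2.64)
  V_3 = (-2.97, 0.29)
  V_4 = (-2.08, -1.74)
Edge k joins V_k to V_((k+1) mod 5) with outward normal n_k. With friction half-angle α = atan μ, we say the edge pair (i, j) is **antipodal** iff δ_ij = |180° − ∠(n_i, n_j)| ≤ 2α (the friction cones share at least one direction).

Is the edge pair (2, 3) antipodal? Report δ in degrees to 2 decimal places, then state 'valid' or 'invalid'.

α = atan 0.4 = 21.80°;  2α = 43.60°
edge 2: e_2 = (-1.62, -2.35);  n_2 = (-0.8233, +0.5676)
edge 3: e_3 = (+0.89, -2.03);  n_3 = (-0.9158, -0.4015)
∠(n_2, n_3) = 58.25°
δ = |180° − 58.25°| = 121.75°
121.75° > 2α = 43.60°  →  invalid

δ = 121.75°, invalid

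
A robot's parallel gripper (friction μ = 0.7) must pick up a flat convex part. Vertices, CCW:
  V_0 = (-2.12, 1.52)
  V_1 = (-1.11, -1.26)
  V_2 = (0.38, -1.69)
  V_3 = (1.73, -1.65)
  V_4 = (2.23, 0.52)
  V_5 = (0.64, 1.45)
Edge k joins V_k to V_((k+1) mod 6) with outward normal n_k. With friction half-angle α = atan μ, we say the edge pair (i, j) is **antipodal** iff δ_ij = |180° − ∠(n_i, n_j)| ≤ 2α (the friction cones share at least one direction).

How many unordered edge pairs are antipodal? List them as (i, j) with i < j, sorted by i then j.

count = 7; pairs: (0,3), (0,4), (0,5), (1,4), (1,5), (2,4), (2,5)

α = atan 0.7 = 34.99°;  2α = 69.98°
n_0 = (-0.9399, -0.3415)
n_1 = (-0.2773, -0.9608)
n_2 = (+0.0296, -0.9996)
n_3 = (+0.9745, -0.2245)
n_4 = (+0.5049, +0.8632)
n_5 = (+0.0254, +0.9997)
  (0,1): δ = 126.06°  ·
  (0,2): δ = 108.27°  ·
  (0,3): δ = 32.94°  ✓
  (0,4): δ = 39.71°  ✓
  (0,5): δ = 68.58°  ✓
  (1,2): δ = 162.21°  ·
  (1,3): δ = 86.88°  ·
  (1,4): δ = 14.23°  ✓
  (1,5): δ = 14.64°  ✓
  (2,3): δ = 104.67°  ·
  (2,4): δ = 32.02°  ✓
  (2,5): δ = 3.15°  ✓
  (3,4): δ = 107.35°  ·
  (3,5): δ = 78.48°  ·
  (4,5): δ = 151.13°  ·
antipodal pairs: 7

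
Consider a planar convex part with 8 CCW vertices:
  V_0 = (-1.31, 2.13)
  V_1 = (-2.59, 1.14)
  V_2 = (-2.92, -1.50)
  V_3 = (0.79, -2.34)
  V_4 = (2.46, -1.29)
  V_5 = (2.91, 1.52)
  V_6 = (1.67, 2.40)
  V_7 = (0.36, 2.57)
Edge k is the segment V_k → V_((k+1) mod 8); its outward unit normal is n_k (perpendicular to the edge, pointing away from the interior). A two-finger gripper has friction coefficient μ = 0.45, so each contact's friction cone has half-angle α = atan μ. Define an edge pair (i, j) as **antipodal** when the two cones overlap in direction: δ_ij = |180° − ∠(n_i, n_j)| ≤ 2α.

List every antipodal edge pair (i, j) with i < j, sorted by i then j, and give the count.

count = 8; pairs: (0,3), (0,4), (1,4), (2,5), (2,6), (2,7), (3,6), (3,7)

α = atan 0.45 = 24.23°;  2α = 48.46°
n_0 = (-0.6118, +0.7910)
n_1 = (-0.9923, +0.1240)
n_2 = (-0.2208, -0.9753)
n_3 = (+0.5323, -0.8466)
n_4 = (+0.9874, -0.1581)
n_5 = (+0.5787, +0.8155)
n_6 = (+0.1287, +0.9917)
n_7 = (-0.2548, +0.9670)
  (0,1): δ = 134.84°  ·
  (0,2): δ = 50.48°  ·
  (0,3): δ = 5.56°  ✓
  (0,4): δ = 43.18°  ✓
  (0,5): δ = 106.92°  ·
  (0,6): δ = 134.89°  ·
  (0,7): δ = 157.04°  ·
  (1,2): δ = 95.63°  ·
  (1,3): δ = 50.72°  ·
  (1,4): δ = 1.97°  ✓
  (1,5): δ = 61.76°  ·
  (1,6): δ = 89.73°  ·
  (1,7): δ = 111.89°  ·
  (2,3): δ = 135.08°  ·
  (2,4): δ = 86.34°  ·
  (2,5): δ = 22.60°  ✓
  (2,6): δ = 5.36°  ✓
  (2,7): δ = 27.52°  ✓
  (3,4): δ = 131.26°  ·
  (3,5): δ = 67.52°  ·
  (3,6): δ = 39.55°  ✓
  (3,7): δ = 17.40°  ✓
  (4,5): δ = 116.26°  ·
  (4,6): δ = 88.30°  ·
  (4,7): δ = 66.14°  ·
  (5,6): δ = 152.03°  ·
  (5,7): δ = 129.88°  ·
  (6,7): δ = 157.85°  ·
antipodal pairs: 8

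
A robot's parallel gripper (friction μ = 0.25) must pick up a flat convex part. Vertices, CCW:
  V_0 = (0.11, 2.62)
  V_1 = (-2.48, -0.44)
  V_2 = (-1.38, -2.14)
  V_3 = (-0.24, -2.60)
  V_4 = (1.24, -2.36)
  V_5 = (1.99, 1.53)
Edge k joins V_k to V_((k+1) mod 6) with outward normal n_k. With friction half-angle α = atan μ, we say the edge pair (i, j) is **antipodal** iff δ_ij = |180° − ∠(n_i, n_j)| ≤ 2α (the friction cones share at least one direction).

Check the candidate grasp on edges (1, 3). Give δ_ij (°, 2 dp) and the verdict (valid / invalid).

α = atan 0.25 = 14.04°;  2α = 28.07°
edge 1: e_1 = (+1.10, -1.70);  n_1 = (-0.8396, -0.5433)
edge 3: e_3 = (+1.48, +0.24);  n_3 = (+0.1601, -0.9871)
∠(n_1, n_3) = 66.31°
δ = |180° − 66.31°| = 113.69°
113.69° > 2α = 28.07°  →  invalid

δ = 113.69°, invalid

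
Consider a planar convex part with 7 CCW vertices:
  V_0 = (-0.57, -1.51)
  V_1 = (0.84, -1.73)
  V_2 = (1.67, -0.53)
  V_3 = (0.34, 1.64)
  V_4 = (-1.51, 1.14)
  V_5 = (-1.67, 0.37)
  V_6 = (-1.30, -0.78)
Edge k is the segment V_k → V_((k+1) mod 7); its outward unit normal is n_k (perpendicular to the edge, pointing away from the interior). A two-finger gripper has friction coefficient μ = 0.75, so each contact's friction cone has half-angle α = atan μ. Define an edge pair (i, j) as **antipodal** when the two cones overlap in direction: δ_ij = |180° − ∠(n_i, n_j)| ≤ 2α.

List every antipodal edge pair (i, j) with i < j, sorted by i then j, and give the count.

α = atan 0.75 = 36.87°;  2α = 73.74°
n_0 = (-0.1542, -0.9880)
n_1 = (+0.8224, -0.5689)
n_2 = (+0.8526, +0.5226)
n_3 = (-0.2609, +0.9654)
n_4 = (-0.9791, +0.2034)
n_5 = (-0.9519, -0.3063)
n_6 = (-0.7071, -0.7071)
  (0,1): δ = 115.80°  ·
  (0,2): δ = 49.63°  ✓
  (0,3): δ = 23.99°  ✓
  (0,4): δ = 87.13°  ·
  (0,5): δ = 116.70°  ·
  (0,6): δ = 143.87°  ·
  (1,2): δ = 113.83°  ·
  (1,3): δ = 40.21°  ✓
  (1,4): δ = 22.93°  ✓
  (1,5): δ = 52.51°  ✓
  (1,6): δ = 79.67°  ·
  (2,3): δ = 106.38°  ·
  (2,4): δ = 43.24°  ✓
  (2,5): δ = 13.67°  ✓
  (2,6): δ = 13.50°  ✓
  (3,4): δ = 116.86°  ·
  (3,5): δ = 87.29°  ·
  (3,6): δ = 60.12°  ✓
  (4,5): δ = 150.43°  ·
  (4,6): δ = 123.26°  ·
  (5,6): δ = 152.84°  ·
antipodal pairs: 9

count = 9; pairs: (0,2), (0,3), (1,3), (1,4), (1,5), (2,4), (2,5), (2,6), (3,6)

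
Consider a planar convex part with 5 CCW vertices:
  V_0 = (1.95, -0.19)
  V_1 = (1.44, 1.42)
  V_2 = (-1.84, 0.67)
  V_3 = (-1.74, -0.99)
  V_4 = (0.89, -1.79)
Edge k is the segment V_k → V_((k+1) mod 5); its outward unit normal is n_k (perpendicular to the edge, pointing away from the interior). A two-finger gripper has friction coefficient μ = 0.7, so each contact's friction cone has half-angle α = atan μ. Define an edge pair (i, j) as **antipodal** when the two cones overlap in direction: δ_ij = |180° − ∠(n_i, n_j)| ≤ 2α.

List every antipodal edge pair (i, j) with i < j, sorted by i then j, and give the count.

count = 5; pairs: (0,2), (0,3), (1,3), (1,4), (2,4)

α = atan 0.7 = 34.99°;  2α = 69.98°
n_0 = (+0.9533, +0.3020)
n_1 = (-0.2229, +0.9748)
n_2 = (-0.9982, -0.0601)
n_3 = (-0.2910, -0.9567)
n_4 = (+0.8336, -0.5523)
  (0,1): δ = 94.70°  ·
  (0,2): δ = 14.13°  ✓
  (0,3): δ = 55.50°  ✓
  (0,4): δ = 128.90°  ·
  (1,2): δ = 99.43°  ·
  (1,3): δ = 29.80°  ✓
  (1,4): δ = 43.60°  ✓
  (2,3): δ = 110.37°  ·
  (2,4): δ = 36.97°  ✓
  (3,4): δ = 106.61°  ·
antipodal pairs: 5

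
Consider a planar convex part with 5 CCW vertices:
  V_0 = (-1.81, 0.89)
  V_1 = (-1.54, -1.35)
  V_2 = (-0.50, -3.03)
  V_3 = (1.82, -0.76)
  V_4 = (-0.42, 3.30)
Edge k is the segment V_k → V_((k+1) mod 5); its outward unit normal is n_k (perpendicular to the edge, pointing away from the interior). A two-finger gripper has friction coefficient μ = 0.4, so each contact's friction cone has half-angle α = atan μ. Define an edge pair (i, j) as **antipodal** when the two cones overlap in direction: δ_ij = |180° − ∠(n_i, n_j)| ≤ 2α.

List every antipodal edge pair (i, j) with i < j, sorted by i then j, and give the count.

α = atan 0.4 = 21.80°;  2α = 43.60°
n_0 = (-0.9928, -0.1197)
n_1 = (-0.8503, -0.5264)
n_2 = (+0.6994, -0.7148)
n_3 = (+0.8756, +0.4831)
n_4 = (-0.8662, +0.4996)
  (0,1): δ = 155.11°  ·
  (0,2): δ = 52.50°  ·
  (0,3): δ = 22.01°  ✓
  (0,4): δ = 143.15°  ·
  (1,2): δ = 77.38°  ·
  (1,3): δ = 2.87°  ✓
  (1,4): δ = 118.27°  ·
  (2,3): δ = 105.49°  ·
  (2,4): δ = 15.65°  ✓
  (3,4): δ = 58.86°  ·
antipodal pairs: 3

count = 3; pairs: (0,3), (1,3), (2,4)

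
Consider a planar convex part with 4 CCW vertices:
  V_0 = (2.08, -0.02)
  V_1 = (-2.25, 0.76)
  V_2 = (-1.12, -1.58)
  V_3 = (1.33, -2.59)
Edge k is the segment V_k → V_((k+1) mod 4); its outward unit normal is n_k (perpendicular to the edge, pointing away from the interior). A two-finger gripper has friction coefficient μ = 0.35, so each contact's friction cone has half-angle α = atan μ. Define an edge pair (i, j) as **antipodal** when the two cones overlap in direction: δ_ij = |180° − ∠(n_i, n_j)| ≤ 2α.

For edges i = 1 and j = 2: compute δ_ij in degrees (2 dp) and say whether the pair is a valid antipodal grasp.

δ = 138.18°, invalid

α = atan 0.35 = 19.29°;  2α = 38.58°
edge 1: e_1 = (+1.13, -2.34);  n_1 = (-0.9005, -0.4349)
edge 2: e_2 = (+2.45, -1.01);  n_2 = (-0.3811, -0.9245)
∠(n_1, n_2) = 41.82°
δ = |180° − 41.82°| = 138.18°
138.18° > 2α = 38.58°  →  invalid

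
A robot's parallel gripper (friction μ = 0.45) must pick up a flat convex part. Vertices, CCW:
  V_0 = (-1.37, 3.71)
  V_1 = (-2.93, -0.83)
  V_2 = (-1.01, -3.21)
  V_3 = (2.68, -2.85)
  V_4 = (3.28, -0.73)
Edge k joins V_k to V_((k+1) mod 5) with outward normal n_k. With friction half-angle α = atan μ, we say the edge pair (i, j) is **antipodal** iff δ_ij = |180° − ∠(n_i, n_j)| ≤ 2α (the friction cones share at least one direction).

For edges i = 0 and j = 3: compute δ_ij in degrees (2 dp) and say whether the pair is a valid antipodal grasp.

α = atan 0.45 = 24.23°;  2α = 48.46°
edge 0: e_0 = (-1.56, -4.54);  n_0 = (-0.9457, +0.3250)
edge 3: e_3 = (+0.60, +2.12);  n_3 = (+0.9622, -0.2723)
∠(n_0, n_3) = 176.84°
δ = |180° − 176.84°| = 3.16°
3.16° ≤ 2α = 48.46°  →  valid

δ = 3.16°, valid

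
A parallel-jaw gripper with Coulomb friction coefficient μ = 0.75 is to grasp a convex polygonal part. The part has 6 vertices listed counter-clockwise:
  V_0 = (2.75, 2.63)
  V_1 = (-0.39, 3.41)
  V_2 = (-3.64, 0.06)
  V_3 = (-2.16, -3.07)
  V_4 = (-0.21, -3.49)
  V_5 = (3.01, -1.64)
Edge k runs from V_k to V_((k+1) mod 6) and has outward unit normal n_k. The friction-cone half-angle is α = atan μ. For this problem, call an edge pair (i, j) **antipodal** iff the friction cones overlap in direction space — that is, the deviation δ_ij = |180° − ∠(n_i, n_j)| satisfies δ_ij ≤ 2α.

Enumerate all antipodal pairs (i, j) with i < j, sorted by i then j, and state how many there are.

α = atan 0.75 = 36.87°;  2α = 73.74°
n_0 = (+0.2411, +0.9705)
n_1 = (-0.7177, +0.6963)
n_2 = (-0.9040, -0.4275)
n_3 = (-0.2106, -0.9776)
n_4 = (+0.4982, -0.8671)
n_5 = (+0.9982, +0.0608)
  (0,1): δ = 120.18°  ·
  (0,2): δ = 50.74°  ✓
  (0,3): δ = 1.80°  ✓
  (0,4): δ = 43.83°  ✓
  (0,5): δ = 107.43°  ·
  (1,2): δ = 110.56°  ·
  (1,3): δ = 58.02°  ✓
  (1,4): δ = 15.99°  ✓
  (1,5): δ = 47.62°  ✓
  (2,3): δ = 127.46°  ·
  (2,4): δ = 85.43°  ·
  (2,5): δ = 21.82°  ✓
  (3,4): δ = 137.97°  ·
  (3,5): δ = 74.36°  ·
  (4,5): δ = 116.39°  ·
antipodal pairs: 7

count = 7; pairs: (0,2), (0,3), (0,4), (1,3), (1,4), (1,5), (2,5)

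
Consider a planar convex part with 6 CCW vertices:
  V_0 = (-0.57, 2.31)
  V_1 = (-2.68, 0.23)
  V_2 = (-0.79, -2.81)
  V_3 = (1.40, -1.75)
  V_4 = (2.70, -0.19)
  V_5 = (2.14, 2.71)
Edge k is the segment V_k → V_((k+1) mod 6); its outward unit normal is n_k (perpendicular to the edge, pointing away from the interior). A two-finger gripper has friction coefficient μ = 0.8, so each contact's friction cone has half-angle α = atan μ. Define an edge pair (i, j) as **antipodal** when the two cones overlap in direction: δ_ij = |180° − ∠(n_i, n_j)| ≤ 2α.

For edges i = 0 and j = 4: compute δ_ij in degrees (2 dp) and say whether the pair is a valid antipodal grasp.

δ = 56.34°, valid

α = atan 0.8 = 38.66°;  2α = 77.32°
edge 0: e_0 = (-2.11, -2.08);  n_0 = (-0.7020, +0.7122)
edge 4: e_4 = (-0.56, +2.90);  n_4 = (+0.9819, +0.1896)
∠(n_0, n_4) = 123.66°
δ = |180° − 123.66°| = 56.34°
56.34° ≤ 2α = 77.32°  →  valid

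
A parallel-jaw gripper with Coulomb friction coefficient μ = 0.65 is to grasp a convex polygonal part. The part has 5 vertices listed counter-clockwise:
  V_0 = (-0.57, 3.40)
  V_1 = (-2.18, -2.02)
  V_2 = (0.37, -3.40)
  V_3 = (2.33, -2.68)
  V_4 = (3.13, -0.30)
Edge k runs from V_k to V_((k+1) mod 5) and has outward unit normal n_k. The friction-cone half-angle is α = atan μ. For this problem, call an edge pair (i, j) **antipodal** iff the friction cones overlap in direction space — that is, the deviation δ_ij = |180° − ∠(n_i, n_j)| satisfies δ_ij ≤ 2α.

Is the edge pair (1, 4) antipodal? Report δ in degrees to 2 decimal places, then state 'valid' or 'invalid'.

α = atan 0.65 = 33.02°;  2α = 66.05°
edge 1: e_1 = (+2.55, -1.38);  n_1 = (-0.4759, -0.8795)
edge 4: e_4 = (-3.70, +3.70);  n_4 = (+0.7071, +0.7071)
∠(n_1, n_4) = 163.42°
δ = |180° − 163.42°| = 16.58°
16.58° ≤ 2α = 66.05°  →  valid

δ = 16.58°, valid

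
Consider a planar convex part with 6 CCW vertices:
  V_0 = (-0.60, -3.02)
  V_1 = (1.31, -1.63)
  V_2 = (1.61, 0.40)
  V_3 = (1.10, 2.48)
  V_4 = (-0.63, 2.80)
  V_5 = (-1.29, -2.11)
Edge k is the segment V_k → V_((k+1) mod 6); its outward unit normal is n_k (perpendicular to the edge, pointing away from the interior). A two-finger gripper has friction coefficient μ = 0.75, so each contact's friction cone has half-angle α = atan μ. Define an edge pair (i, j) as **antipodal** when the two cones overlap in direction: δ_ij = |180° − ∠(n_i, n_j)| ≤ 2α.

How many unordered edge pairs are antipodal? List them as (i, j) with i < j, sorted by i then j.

count = 7; pairs: (0,3), (0,4), (1,4), (1,5), (2,4), (2,5), (3,5)

α = atan 0.75 = 36.87°;  2α = 73.74°
n_0 = (+0.5884, -0.8086)
n_1 = (+0.9893, -0.1462)
n_2 = (+0.9712, +0.2381)
n_3 = (+0.1819, +0.9833)
n_4 = (-0.9911, +0.1332)
n_5 = (-0.7968, -0.6042)
  (0,1): δ = 134.45°  ·
  (0,2): δ = 112.27°  ·
  (0,3): δ = 46.52°  ✓
  (0,4): δ = 46.30°  ✓
  (0,5): δ = 91.13°  ·
  (1,2): δ = 157.82°  ·
  (1,3): δ = 92.07°  ·
  (1,4): δ = 0.75°  ✓
  (1,5): δ = 45.58°  ✓
  (2,3): δ = 114.26°  ·
  (2,4): δ = 21.43°  ✓
  (2,5): δ = 23.39°  ✓
  (3,4): δ = 87.18°  ·
  (3,5): δ = 42.35°  ✓
  (4,5): δ = 135.17°  ·
antipodal pairs: 7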